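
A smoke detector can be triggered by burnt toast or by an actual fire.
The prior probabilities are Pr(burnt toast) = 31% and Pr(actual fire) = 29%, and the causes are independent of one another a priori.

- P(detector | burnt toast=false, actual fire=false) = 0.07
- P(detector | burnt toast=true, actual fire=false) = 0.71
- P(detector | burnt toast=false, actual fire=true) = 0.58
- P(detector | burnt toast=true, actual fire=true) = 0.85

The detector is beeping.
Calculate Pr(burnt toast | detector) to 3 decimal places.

Pr(burnt toast | detector) ≈ 0.607

P(detector) = 0.07*0.69*0.71 + 0.58*0.69*0.29 + 0.71*0.31*0.71 + 0.85*0.31*0.29 = 0.034293 + 0.116058 + 0.156271 + 0.076415 = 0.383037
Of this, 0.232686 comes from 0.156271 + 0.076415 (the burnt toast=true cases).
Hence the posterior is 0.232686/0.383037 ≈ 0.607.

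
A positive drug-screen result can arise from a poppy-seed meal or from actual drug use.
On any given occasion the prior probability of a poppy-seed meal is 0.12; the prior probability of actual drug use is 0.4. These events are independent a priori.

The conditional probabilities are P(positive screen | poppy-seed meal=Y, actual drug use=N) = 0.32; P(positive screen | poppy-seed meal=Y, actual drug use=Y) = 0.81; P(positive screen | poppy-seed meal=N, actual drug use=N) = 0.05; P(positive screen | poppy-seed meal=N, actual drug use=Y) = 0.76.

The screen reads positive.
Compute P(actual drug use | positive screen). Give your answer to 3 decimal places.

P(positive screen) = 0.05·0.88·0.6 + 0.76·0.88·0.4 + 0.32·0.12·0.6 + 0.81·0.12·0.4 = 0.026400 + 0.267520 + 0.023040 + 0.038880 = 0.355840
Of this, 0.306400 comes from 0.267520 + 0.038880 (the actual drug use=true cases).
P(actual drug use | positive screen) = 0.306400 / 0.355840 ≈ 0.861

P(actual drug use | positive screen) ≈ 0.861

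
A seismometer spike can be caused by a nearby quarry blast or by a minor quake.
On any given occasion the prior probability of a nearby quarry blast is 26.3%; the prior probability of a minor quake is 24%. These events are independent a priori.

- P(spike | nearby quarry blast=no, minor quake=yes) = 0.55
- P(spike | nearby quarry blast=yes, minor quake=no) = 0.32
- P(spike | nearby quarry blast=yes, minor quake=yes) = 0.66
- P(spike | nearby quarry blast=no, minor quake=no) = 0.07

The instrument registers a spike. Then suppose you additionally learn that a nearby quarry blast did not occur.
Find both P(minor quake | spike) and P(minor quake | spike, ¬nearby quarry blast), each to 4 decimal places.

P(minor quake | spike) ≈ 0.5739; P(minor quake | spike, ¬nearby quarry blast) ≈ 0.7127

For the numerator, keep only minor quake=true terms: 0.097284 + 0.041659 = 0.138943
Denominator P(spike): 0.07·0.737·0.76 + 0.55·0.737·0.24 + 0.32·0.263·0.76 + 0.66·0.263·0.24 = 0.242113
Posterior = 0.138943 / 0.242113 ≈ 0.5739

Now condition on the additional information:
Enumerate both values of minor quake and weight by the priors:
  P(spike | ¬nearby quarry blast) = 0.07*0.76 + 0.55*0.24
        = 0.053200 + 0.132000 = 0.185200
Configurations with minor quake contribute 0.132000, so
  P(minor quake | spike, ¬nearby quarry blast) = 0.132000 / 0.185200 ≈ 0.7127
Ruling out nearby quarry blast raises the posterior on minor quake — the flip side of explaining away.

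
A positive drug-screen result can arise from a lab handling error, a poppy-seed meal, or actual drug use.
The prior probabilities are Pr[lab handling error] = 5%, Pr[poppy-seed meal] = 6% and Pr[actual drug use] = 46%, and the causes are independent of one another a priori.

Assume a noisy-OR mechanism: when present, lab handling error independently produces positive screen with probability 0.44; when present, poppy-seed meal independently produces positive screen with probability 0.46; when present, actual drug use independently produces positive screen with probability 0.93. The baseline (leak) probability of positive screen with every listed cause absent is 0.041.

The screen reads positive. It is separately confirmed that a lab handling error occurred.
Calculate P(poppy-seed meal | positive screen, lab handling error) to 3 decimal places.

P(poppy-seed meal | positive screen, lab handling error) ≈ 0.071

Under noisy-OR, P(positive screen | causes) = 1 − (1−0.041)·∏(1−qᵢ) over the active causes.
By total probability over the 4 (poppy-seed meal, actual drug use) configurations:
  P(positive screen | lab handling error) = 0.46296*0.94*0.54 + 0.962407*0.94*0.46 + 0.709998*0.06*0.54 + 0.9797*0.06*0.46
        = 0.234998 + 0.416145 + 0.023004 + 0.027040 = 0.701187
The terms with poppy-seed meal present sum to 0.050044, so
  P(poppy-seed meal | positive screen, lab handling error) = 0.050044 / 0.701187 ≈ 0.071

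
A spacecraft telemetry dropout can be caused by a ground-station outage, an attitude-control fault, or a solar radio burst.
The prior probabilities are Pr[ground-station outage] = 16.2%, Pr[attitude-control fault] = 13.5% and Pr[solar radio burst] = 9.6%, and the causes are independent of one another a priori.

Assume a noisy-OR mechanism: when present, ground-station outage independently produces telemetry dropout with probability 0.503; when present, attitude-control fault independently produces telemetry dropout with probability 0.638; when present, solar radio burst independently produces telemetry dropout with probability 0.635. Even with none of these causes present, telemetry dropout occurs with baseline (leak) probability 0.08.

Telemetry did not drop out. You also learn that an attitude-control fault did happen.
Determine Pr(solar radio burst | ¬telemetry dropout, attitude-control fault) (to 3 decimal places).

Pr(solar radio burst | ¬telemetry dropout, attitude-control fault) ≈ 0.037

Under noisy-OR, P(telemetry dropout | causes) = 1 − (1−0.08)·∏(1−qᵢ) over the active causes.
P(¬telemetry dropout | attitude-control fault) = 0.33304×0.838×0.904 + 0.12156×0.838×0.096 + 0.165521×0.162×0.904 + 0.060415×0.162×0.096 = 0.252295 + 0.009779 + 0.024240 + 0.000940 = 0.287254
Of this, 0.010719 comes from 0.009779 + 0.000940 (the solar radio burst=true cases).
P(solar radio burst | ¬telemetry dropout, attitude-control fault) = 0.010719 / 0.287254 ≈ 0.037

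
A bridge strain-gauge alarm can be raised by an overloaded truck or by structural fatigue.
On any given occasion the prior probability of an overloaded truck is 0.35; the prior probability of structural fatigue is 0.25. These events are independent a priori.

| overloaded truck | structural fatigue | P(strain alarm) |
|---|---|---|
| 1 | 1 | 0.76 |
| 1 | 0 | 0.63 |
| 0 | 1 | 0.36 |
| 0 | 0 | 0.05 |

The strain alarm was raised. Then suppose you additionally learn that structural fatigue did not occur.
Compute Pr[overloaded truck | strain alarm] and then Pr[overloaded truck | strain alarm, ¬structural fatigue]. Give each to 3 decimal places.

Pr[overloaded truck | strain alarm] ≈ 0.737; Pr[overloaded truck | strain alarm, ¬structural fatigue] ≈ 0.872

Enumerate the 4 (overloaded truck, structural fatigue) configurations and weight by the priors:
  P(strain alarm) = 0.05·0.65·0.75 + 0.36·0.65·0.25 + 0.63·0.35·0.75 + 0.76·0.35·0.25
        = 0.024375 + 0.058500 + 0.165375 + 0.066500 = 0.314750
Configurations with overloaded truck contribute 0.231875, so
  P(overloaded truck | strain alarm) = 0.231875 / 0.314750 ≈ 0.737

Now condition on the additional information:
By total probability over both values of overloaded truck:
  P(strain alarm | ¬structural fatigue) = 0.05·0.65 + 0.63·0.35
        = 0.032500 + 0.220500 = 0.253000
The terms with overloaded truck present sum to 0.220500, so
  P(overloaded truck | strain alarm, ¬structural fatigue) = 0.220500 / 0.253000 ≈ 0.872
Ruling out structural fatigue raises the posterior on overloaded truck — the flip side of explaining away.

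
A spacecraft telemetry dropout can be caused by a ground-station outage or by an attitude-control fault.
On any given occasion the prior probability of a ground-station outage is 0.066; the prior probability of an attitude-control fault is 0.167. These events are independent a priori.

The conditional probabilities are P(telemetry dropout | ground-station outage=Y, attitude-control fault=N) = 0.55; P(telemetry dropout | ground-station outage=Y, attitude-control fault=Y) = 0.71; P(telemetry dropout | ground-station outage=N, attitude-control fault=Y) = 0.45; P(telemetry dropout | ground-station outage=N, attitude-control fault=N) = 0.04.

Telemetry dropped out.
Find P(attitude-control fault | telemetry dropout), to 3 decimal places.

P(attitude-control fault | telemetry dropout) ≈ 0.560

By total probability over the 4 (ground-station outage, attitude-control fault) configurations:
  P(telemetry dropout) = 0.04×0.934×0.833 + 0.45×0.934×0.167 + 0.55×0.066×0.833 + 0.71×0.066×0.167
        = 0.031121 + 0.070190 + 0.030238 + 0.007826 = 0.139375
The terms with attitude-control fault present sum to 0.078016, so
  P(attitude-control fault | telemetry dropout) = 0.078016 / 0.139375 ≈ 0.560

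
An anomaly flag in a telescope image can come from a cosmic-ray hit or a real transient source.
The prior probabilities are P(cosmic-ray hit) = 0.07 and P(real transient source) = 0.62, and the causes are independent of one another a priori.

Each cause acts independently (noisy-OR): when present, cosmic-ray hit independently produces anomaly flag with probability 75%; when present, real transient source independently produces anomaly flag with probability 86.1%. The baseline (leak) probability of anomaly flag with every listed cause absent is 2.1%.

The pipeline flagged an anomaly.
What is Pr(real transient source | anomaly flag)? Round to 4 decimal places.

Pr(real transient source | anomaly flag) ≈ 0.9515

Under noisy-OR, P(anomaly flag | causes) = 1 − (1−0.021)·∏(1−qᵢ) over the active causes.
For the numerator, keep only real transient source=true terms: 0.498136 + 0.041924 = 0.540060
Normalizer over all consistent configurations: 0.021×0.93×0.38 + 0.863919×0.93×0.62 + 0.75525×0.07×0.38 + 0.96598×0.07×0.62 = 0.567571
P(real transient source | anomaly flag) = 0.540060/0.567571 ≈ 0.9515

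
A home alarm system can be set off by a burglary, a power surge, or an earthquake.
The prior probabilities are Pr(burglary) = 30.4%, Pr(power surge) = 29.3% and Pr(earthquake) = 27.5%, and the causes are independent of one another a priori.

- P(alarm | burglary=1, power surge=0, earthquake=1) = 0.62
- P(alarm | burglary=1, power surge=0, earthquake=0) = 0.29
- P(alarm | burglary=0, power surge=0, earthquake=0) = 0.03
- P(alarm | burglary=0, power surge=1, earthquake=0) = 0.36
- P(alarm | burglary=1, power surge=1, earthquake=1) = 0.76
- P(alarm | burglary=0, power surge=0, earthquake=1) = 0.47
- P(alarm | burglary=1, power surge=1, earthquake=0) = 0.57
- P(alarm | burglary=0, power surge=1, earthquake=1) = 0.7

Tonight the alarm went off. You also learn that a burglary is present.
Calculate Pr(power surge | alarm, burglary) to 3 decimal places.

Pr(power surge | alarm, burglary) ≈ 0.404

Numerator (weight on configurations with power surge): 0.121082 + 0.061237 = 0.182319
Normalizer over all consistent configurations: 0.29*0.707*0.725 + 0.62*0.707*0.275 + 0.57*0.293*0.725 + 0.76*0.293*0.275 = 0.451509
P(power surge | alarm, burglary) = 0.182319/0.451509 ≈ 0.404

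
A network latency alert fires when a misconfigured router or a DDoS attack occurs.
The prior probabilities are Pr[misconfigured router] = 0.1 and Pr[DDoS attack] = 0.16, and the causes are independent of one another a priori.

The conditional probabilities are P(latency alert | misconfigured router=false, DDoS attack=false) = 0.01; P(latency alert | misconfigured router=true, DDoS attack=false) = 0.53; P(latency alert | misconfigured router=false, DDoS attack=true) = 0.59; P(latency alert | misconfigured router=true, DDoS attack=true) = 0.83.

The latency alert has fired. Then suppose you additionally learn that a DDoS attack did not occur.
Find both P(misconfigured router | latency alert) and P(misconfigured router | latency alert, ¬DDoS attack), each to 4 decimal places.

P(misconfigured router | latency alert) ≈ 0.3845; P(misconfigured router | latency alert, ¬DDoS attack) ≈ 0.8548

Numerator (weight on configurations with misconfigured router): 0.044520 + 0.013280 = 0.057800
The normalizing constant is 0.01·0.9·0.84 + 0.59·0.9·0.16 + 0.53·0.1·0.84 + 0.83·0.1·0.16 = 0.150320
P(misconfigured router | latency alert) = 0.057800/0.150320 ≈ 0.3845

Now condition on the additional information:
P(latency alert | ¬DDoS attack) = 0.01×0.9 + 0.53×0.1 = 0.009000 + 0.053000 = 0.062000
The misconfigured router-present share is 0.53×0.1 = 0.053000.
P(misconfigured router | latency alert, ¬DDoS attack) = 0.053000 / 0.062000 ≈ 0.8548
Ruling out DDoS attack raises the posterior on misconfigured router — the flip side of explaining away.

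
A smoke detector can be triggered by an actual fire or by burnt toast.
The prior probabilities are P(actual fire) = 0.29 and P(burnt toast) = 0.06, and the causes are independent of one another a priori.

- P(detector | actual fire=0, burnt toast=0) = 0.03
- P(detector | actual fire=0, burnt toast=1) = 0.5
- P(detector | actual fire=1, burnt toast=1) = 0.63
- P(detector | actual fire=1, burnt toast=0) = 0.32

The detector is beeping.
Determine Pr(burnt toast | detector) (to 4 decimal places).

Sum P(detector|·) weighted by the priors over the 4 (actual fire, burnt toast) configurations:
  P(detector) = 0.03×0.71×0.94 + 0.5×0.71×0.06 + 0.32×0.29×0.94 + 0.63×0.29×0.06
        = 0.020022 + 0.021300 + 0.087232 + 0.010962 = 0.139516
The terms with burnt toast present sum to 0.032262, so
  P(burnt toast | detector) = 0.032262 / 0.139516 ≈ 0.2312

Pr(burnt toast | detector) ≈ 0.2312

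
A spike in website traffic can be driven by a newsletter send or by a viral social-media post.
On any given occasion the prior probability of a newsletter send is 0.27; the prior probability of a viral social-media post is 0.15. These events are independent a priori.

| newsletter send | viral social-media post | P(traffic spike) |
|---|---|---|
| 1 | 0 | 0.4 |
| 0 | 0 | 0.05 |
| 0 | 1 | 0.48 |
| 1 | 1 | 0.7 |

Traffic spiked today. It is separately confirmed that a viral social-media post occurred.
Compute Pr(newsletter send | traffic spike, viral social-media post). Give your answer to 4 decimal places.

Pr(newsletter send | traffic spike, viral social-media post) ≈ 0.3504

For the numerator, keep only newsletter send=true terms: 0.7·0.27 = 0.189000
Normalizer over all consistent configurations: 0.48·0.73 + 0.7·0.27 = 0.539400
P(newsletter send | traffic spike, viral social-media post) = 0.189000/0.539400 ≈ 0.3504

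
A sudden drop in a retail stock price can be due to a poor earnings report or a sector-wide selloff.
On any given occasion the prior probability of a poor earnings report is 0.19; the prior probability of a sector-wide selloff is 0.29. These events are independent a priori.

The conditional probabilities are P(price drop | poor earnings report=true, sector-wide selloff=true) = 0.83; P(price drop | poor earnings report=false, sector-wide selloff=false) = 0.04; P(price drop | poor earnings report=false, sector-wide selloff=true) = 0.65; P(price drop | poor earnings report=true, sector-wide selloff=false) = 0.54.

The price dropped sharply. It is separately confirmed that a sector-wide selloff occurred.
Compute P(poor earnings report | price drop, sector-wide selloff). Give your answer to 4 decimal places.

Numerator (weight on configurations with poor earnings report): 0.83*0.19 = 0.157700
Denominator P(price drop | sector-wide selloff): 0.65*0.81 + 0.83*0.19 = 0.684200
Posterior = 0.157700 / 0.684200 ≈ 0.2305

P(poor earnings report | price drop, sector-wide selloff) ≈ 0.2305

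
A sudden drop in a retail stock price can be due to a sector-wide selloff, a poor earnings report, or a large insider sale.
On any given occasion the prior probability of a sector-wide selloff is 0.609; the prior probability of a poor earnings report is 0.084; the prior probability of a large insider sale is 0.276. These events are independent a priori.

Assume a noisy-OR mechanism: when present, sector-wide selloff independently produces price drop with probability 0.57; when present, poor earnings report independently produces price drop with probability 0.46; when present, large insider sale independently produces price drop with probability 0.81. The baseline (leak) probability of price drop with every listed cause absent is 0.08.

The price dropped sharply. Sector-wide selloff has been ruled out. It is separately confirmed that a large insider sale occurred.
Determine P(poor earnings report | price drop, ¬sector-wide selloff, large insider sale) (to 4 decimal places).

P(poor earnings report | price drop, ¬sector-wide selloff, large insider sale) ≈ 0.0914

Under noisy-OR, P(price drop | causes) = 1 − (1−0.08)·∏(1−qᵢ) over the active causes.
Enumerate both values of poor earnings report and weight by the priors:
  P(price drop | ¬sector-wide selloff, large insider sale) = 0.8252*0.916 + 0.905608*0.084
        = 0.755883 + 0.076071 = 0.831954
The terms with poor earnings report present sum to 0.076071, so
  P(poor earnings report | price drop, ¬sector-wide selloff, large insider sale) = 0.076071 / 0.831954 ≈ 0.0914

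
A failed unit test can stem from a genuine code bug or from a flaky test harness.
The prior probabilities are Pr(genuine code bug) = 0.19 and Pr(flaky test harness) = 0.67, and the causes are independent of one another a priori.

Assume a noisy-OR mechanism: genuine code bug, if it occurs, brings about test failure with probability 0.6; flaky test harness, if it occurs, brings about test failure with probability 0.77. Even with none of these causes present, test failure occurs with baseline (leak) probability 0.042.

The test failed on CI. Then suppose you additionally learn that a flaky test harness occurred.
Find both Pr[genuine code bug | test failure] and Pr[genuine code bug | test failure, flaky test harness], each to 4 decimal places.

Pr[genuine code bug | test failure] ≈ 0.2627; Pr[genuine code bug | test failure, flaky test harness] ≈ 0.2153

Under noisy-OR, P(test failure | causes) = 1 − (1−0.042)·∏(1−qᵢ) over the active causes.
P(test failure) = 0.042*0.81*0.33 + 0.77966*0.81*0.67 + 0.6168*0.19*0.33 + 0.911864*0.19*0.67 = 0.011227 + 0.423121 + 0.038673 + 0.116080 = 0.589101
The genuine code bug-present share is 0.038673 + 0.116080 = 0.154753.
Hence the posterior is 0.154753/0.589101 ≈ 0.2627.

Now condition on the additional information:
P(test failure | flaky test harness) = 0.77966*0.81 + 0.911864*0.19 = 0.631525 + 0.173254 = 0.804779
Of this, 0.173254 comes from 0.911864*0.19 (the genuine code bug=true cases).
Hence the posterior is 0.173254/0.804779 ≈ 0.2153.
— flaky test harness explains away the evidence for genuine code bug.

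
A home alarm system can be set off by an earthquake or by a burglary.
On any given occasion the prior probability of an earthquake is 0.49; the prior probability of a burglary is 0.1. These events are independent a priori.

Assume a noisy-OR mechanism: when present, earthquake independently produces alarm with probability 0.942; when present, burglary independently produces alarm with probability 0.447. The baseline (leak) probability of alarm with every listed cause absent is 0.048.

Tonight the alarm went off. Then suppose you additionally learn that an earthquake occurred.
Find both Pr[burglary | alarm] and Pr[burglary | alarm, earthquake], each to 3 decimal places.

Under noisy-OR, P(alarm | causes) = 1 − (1−0.048)·∏(1−qᵢ) over the active causes.
By total probability over the 4 (earthquake, burglary) configurations:
  P(alarm) = 0.048·0.51·0.9 + 0.473544·0.51·0.1 + 0.944784·0.49·0.9 + 0.969466·0.49·0.1
        = 0.022032 + 0.024151 + 0.416650 + 0.047504 = 0.510337
Keeping only the burglary-present terms gives 0.071655, so
  P(burglary | alarm) = 0.071655 / 0.510337 ≈ 0.140

With the extra evidence:
Weight on burglary=true, given the evidence: 0.969466·0.1 = 0.096947
Denominator P(alarm | earthquake): 0.944784·0.9 + 0.969466·0.1 = 0.947253
P(burglary | alarm, earthquake) = 0.096947/0.947253 ≈ 0.102

Pr[burglary | alarm] ≈ 0.140; Pr[burglary | alarm, earthquake] ≈ 0.102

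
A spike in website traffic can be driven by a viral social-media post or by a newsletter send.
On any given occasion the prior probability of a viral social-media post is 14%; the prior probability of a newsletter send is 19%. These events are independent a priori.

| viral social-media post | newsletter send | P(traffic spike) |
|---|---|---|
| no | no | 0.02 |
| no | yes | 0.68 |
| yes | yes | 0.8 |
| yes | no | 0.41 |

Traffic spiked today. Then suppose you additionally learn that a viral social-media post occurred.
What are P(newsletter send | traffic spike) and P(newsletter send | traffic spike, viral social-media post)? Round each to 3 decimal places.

P(newsletter send | traffic spike) ≈ 0.687; P(newsletter send | traffic spike, viral social-media post) ≈ 0.314

P(traffic spike) = 0.02*0.86*0.81 + 0.68*0.86*0.19 + 0.41*0.14*0.81 + 0.8*0.14*0.19 = 0.013932 + 0.111112 + 0.046494 + 0.021280 = 0.192818
The newsletter send-present share is 0.111112 + 0.021280 = 0.132392.
P(newsletter send | traffic spike) = 0.132392 / 0.192818 ≈ 0.687

With the extra evidence:
By total probability over both values of newsletter send:
  P(traffic spike | viral social-media post) = 0.41*0.81 + 0.8*0.19
        = 0.332100 + 0.152000 = 0.484100
Keeping only the newsletter send-present terms gives 0.152000, so
  P(newsletter send | traffic spike, viral social-media post) = 0.152000 / 0.484100 ≈ 0.314
— viral social-media post explains away the evidence for newsletter send.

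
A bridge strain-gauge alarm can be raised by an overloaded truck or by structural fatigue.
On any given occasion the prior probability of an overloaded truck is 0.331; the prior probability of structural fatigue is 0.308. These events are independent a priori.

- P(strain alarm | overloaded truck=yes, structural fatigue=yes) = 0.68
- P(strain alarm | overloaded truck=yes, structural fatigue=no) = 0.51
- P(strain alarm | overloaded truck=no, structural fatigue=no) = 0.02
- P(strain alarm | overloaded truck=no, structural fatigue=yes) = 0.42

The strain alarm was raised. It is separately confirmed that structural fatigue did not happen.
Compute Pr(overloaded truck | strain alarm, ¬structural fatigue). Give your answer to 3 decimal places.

P(strain alarm | ¬structural fatigue) = 0.02·0.669 + 0.51·0.331 = 0.013380 + 0.168810 = 0.182190
The overloaded truck-present share is 0.51·0.331 = 0.168810.
P(overloaded truck | strain alarm, ¬structural fatigue) = 0.168810 / 0.182190 ≈ 0.927

Pr(overloaded truck | strain alarm, ¬structural fatigue) ≈ 0.927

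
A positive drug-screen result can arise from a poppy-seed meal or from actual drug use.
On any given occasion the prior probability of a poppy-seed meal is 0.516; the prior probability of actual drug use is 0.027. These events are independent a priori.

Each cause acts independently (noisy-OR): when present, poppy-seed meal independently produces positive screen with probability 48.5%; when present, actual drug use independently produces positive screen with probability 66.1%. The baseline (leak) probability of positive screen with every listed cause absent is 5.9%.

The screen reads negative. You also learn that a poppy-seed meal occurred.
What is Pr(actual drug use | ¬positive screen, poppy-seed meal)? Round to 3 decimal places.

Under noisy-OR, P(positive screen | causes) = 1 − (1−0.059)·∏(1−qᵢ) over the active causes.
Weight on actual drug use=true, given the evidence: 0.164284·0.027 = 0.004436
The normalizing constant is 0.484615·0.973 + 0.164284·0.027 = 0.475966
Posterior = 0.004436 / 0.475966 ≈ 0.009

Pr(actual drug use | ¬positive screen, poppy-seed meal) ≈ 0.009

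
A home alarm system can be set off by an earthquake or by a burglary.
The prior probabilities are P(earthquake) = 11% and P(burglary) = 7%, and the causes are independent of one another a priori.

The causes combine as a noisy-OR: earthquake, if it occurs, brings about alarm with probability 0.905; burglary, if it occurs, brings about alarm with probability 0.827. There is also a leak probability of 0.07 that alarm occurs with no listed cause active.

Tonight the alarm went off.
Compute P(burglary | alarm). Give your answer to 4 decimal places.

P(burglary | alarm) ≈ 0.2836

Under noisy-OR, P(alarm | causes) = 1 − (1−0.07)·∏(1−qᵢ) over the active causes.
Numerator (weight on configurations with burglary): 0.052277 + 0.007582 = 0.059859
The normalizing constant is 0.07·0.89·0.93 + 0.83911·0.89·0.07 + 0.91165·0.11·0.93 + 0.984715·0.11·0.07 = 0.211060
Posterior = 0.059859 / 0.211060 ≈ 0.2836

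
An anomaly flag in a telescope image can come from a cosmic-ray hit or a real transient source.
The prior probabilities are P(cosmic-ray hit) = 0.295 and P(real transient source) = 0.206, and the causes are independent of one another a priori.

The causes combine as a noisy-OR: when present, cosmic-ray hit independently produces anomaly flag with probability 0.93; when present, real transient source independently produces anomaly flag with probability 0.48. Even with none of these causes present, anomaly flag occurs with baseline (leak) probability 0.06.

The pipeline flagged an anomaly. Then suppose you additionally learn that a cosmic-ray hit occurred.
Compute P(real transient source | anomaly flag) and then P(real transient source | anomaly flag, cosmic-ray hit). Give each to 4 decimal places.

Under noisy-OR, P(anomaly flag | causes) = 1 − (1−0.06)·∏(1−qᵢ) over the active causes.
Weight on real transient source=true, given the evidence: 0.074242 + 0.058691 = 0.132933
Denominator P(anomaly flag): 0.06*0.705*0.794 + 0.5112*0.705*0.206 + 0.9342*0.295*0.794 + 0.965784*0.295*0.206 = 0.385337
P(real transient source | anomaly flag) = 0.132933/0.385337 ≈ 0.3450

Now condition on the additional information:
P(anomaly flag | cosmic-ray hit) = 0.9342·0.794 + 0.965784·0.206 = 0.741755 + 0.198952 = 0.940707
Restricting to configurations with real transient source present: 0.965784·0.206 = 0.198952.
P(real transient source | anomaly flag, cosmic-ray hit) = 0.198952 / 0.940707 ≈ 0.2115
Conditioning on cosmic-ray hit lowers the posterior on real transient source: the classic explaining-away effect in a common-effect structure.

P(real transient source | anomaly flag) ≈ 0.3450; P(real transient source | anomaly flag, cosmic-ray hit) ≈ 0.2115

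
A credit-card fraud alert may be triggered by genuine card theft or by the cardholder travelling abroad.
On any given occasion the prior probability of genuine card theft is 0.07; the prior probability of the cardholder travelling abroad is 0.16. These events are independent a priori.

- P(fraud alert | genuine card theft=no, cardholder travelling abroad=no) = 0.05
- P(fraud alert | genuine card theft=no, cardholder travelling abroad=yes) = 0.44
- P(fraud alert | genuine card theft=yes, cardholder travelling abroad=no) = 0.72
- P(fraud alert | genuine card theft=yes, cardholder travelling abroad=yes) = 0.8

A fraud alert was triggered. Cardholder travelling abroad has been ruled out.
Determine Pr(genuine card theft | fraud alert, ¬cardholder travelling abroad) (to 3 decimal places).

Pr(genuine card theft | fraud alert, ¬cardholder travelling abroad) ≈ 0.520

Numerator (weight on configurations with genuine card theft): 0.72×0.07 = 0.050400
Normalizer over all consistent configurations: 0.05×0.93 + 0.72×0.07 = 0.096900
Posterior = 0.050400 / 0.096900 ≈ 0.520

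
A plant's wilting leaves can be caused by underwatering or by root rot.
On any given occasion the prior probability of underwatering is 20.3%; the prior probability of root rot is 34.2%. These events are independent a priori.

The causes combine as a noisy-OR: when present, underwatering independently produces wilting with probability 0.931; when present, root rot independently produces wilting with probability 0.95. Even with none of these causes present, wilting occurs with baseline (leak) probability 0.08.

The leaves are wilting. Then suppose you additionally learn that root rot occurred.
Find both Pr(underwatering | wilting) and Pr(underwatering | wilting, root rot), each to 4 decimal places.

Pr(underwatering | wilting) ≈ 0.3915; Pr(underwatering | wilting, root rot) ≈ 0.2102

Under noisy-OR, P(wilting | causes) = 1 − (1−0.08)·∏(1−qᵢ) over the active causes.
Numerator (weight on configurations with underwatering): 0.125095 + 0.069206 = 0.194301
The normalizing constant is 0.08×0.797×0.658 + 0.954×0.797×0.342 + 0.93652×0.203×0.658 + 0.996826×0.203×0.342 = 0.496291
P(underwatering | wilting) = 0.194301/0.496291 ≈ 0.3915

Now condition on the additional information:
Enumerate both values of underwatering and weight by the priors:
  P(wilting | root rot) = 0.954×0.797 + 0.996826×0.203
        = 0.760338 + 0.202356 = 0.962694
Configurations with underwatering contribute 0.202356, so
  P(underwatering | wilting, root rot) = 0.202356 / 0.962694 ≈ 0.2102
This is intercausal reasoning (explaining away): once root rot accounts for the wilting, underwatering becomes less likely.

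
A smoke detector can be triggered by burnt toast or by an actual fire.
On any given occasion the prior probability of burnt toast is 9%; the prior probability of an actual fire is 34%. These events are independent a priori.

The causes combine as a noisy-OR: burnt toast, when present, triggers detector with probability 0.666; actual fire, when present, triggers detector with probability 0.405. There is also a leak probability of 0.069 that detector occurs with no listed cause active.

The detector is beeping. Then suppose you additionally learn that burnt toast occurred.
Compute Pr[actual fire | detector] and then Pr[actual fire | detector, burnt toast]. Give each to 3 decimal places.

Under noisy-OR, P(detector | causes) = 1 − (1−0.069)·∏(1−qᵢ) over the active causes.
For the numerator, keep only actual fire=true terms: 0.138009 + 0.024938 = 0.162947
The normalizing constant is 0.069×0.91×0.66 + 0.446055×0.91×0.34 + 0.689046×0.09×0.66 + 0.814982×0.09×0.34 = 0.245317
Posterior = 0.162947 / 0.245317 ≈ 0.664

Now also conditioning on burnt toast=true:
By total probability over both values of actual fire:
  P(detector | burnt toast) = 0.689046·0.66 + 0.814982·0.34
        = 0.454770 + 0.277094 = 0.731864
Configurations with actual fire contribute 0.277094, so
  P(actual fire | detector, burnt toast) = 0.277094 / 0.731864 ≈ 0.379
The drop from 0.664 to 0.379 is the explaining-away (discounting) effect.

Pr[actual fire | detector] ≈ 0.664; Pr[actual fire | detector, burnt toast] ≈ 0.379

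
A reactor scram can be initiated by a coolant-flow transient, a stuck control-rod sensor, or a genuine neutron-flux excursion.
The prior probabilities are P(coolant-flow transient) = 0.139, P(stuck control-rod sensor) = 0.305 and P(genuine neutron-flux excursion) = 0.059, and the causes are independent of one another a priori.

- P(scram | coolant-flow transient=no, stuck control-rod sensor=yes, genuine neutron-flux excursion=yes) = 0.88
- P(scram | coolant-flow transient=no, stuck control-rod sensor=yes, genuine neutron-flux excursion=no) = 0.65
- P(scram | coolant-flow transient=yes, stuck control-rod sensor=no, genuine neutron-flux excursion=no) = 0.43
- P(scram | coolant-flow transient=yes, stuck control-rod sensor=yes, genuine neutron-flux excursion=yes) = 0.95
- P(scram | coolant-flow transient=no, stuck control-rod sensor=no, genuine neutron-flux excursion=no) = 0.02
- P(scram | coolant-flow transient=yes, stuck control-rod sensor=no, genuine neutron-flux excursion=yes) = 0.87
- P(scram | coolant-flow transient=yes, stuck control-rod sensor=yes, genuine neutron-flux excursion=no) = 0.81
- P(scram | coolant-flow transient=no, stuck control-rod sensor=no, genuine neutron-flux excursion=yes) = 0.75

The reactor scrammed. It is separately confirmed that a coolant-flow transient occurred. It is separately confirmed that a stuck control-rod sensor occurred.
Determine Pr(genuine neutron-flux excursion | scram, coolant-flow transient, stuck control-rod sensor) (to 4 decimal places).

Pr(genuine neutron-flux excursion | scram, coolant-flow transient, stuck control-rod sensor) ≈ 0.0685

Weight on genuine neutron-flux excursion=true, given the evidence: 0.95×0.059 = 0.056050
The normalizing constant is 0.81×0.941 + 0.95×0.059 = 0.818260
Posterior = 0.056050 / 0.818260 ≈ 0.0685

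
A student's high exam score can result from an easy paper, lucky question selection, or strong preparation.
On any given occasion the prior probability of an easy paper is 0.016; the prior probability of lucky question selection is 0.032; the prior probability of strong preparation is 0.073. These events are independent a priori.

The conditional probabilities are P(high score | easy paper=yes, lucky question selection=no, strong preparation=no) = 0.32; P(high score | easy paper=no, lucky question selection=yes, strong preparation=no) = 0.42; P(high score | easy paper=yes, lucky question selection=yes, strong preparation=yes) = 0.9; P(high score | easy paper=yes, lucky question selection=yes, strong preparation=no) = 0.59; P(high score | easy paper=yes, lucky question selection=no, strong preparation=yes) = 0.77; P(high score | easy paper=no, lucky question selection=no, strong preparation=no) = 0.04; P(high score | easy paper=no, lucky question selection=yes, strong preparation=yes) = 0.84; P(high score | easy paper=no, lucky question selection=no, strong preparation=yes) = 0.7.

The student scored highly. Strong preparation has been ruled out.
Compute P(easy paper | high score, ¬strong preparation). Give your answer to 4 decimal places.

P(high score | ¬strong preparation) = 0.04·0.984·0.968 + 0.42·0.984·0.032 + 0.32·0.016·0.968 + 0.59·0.016·0.032 = 0.038100 + 0.013225 + 0.004956 + 0.000302 = 0.056583
The easy paper-present share is 0.004956 + 0.000302 = 0.005258.
So P(easy paper | high score, ¬strong preparation) = 0.005258/0.056583 ≈ 0.0929.

P(easy paper | high score, ¬strong preparation) ≈ 0.0929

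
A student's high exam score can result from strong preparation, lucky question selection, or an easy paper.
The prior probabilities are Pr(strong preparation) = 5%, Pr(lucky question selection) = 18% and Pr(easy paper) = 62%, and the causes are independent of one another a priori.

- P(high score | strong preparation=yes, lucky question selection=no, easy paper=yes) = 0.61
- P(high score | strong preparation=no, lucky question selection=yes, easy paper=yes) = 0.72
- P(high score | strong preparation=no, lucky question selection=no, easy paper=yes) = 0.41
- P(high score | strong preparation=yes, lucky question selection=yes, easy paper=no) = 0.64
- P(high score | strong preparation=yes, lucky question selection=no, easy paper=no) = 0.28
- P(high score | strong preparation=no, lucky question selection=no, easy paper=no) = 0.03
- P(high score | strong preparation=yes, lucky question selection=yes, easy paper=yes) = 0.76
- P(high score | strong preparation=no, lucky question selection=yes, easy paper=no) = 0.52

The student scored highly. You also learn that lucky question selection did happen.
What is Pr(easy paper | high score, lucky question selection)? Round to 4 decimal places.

Sum P(high score|·) weighted by the priors over the 4 (strong preparation, easy paper) configurations:
  P(high score | lucky question selection) = 0.52×0.95×0.38 + 0.72×0.95×0.62 + 0.64×0.05×0.38 + 0.76×0.05×0.62
        = 0.187720 + 0.424080 + 0.012160 + 0.023560 = 0.647520
Configurations with easy paper contribute 0.447640, so
  P(easy paper | high score, lucky question selection) = 0.447640 / 0.647520 ≈ 0.6913

Pr(easy paper | high score, lucky question selection) ≈ 0.6913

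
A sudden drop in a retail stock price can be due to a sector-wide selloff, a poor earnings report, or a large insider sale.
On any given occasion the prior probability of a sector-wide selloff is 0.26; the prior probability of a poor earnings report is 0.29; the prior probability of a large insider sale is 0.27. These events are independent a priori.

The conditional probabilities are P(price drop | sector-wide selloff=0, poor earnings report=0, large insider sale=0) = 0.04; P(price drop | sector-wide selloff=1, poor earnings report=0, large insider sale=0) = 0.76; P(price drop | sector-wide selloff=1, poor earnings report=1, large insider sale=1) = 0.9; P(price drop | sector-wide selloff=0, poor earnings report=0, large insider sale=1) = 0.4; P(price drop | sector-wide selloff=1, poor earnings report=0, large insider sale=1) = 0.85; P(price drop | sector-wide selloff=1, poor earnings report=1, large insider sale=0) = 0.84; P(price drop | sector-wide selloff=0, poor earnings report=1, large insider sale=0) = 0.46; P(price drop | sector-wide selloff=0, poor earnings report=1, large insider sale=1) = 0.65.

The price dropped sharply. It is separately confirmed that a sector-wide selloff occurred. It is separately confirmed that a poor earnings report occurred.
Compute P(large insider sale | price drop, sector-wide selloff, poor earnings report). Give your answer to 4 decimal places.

Weight on large insider sale=true, given the evidence: 0.9·0.27 = 0.243000
The normalizing constant is 0.84·0.73 + 0.9·0.27 = 0.856200
Posterior = 0.243000 / 0.856200 ≈ 0.2838

P(large insider sale | price drop, sector-wide selloff, poor earnings report) ≈ 0.2838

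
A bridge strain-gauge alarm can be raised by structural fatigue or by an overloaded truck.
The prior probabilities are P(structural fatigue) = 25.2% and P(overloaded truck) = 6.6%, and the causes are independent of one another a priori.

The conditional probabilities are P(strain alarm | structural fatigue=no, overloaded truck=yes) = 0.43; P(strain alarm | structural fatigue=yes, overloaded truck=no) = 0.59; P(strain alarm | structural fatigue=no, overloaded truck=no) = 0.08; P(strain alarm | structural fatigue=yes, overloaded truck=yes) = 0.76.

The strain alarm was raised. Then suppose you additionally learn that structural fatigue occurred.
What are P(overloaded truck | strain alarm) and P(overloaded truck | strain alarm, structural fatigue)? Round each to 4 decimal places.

P(overloaded truck | strain alarm) ≈ 0.1481; P(overloaded truck | strain alarm, structural fatigue) ≈ 0.0834

Sum P(strain alarm|·) weighted by the priors over the 4 (structural fatigue, overloaded truck) configurations:
  P(strain alarm) = 0.08×0.748×0.934 + 0.43×0.748×0.066 + 0.59×0.252×0.934 + 0.76×0.252×0.066
        = 0.055891 + 0.021228 + 0.138867 + 0.012640 = 0.228626
Configurations with overloaded truck contribute 0.033868, so
  P(overloaded truck | strain alarm) = 0.033868 / 0.228626 ≈ 0.1481

With the extra evidence:
For the numerator, keep only overloaded truck=true terms: 0.76·0.066 = 0.050160
The normalizing constant is 0.59·0.934 + 0.76·0.066 = 0.601220
Posterior = 0.050160 / 0.601220 ≈ 0.0834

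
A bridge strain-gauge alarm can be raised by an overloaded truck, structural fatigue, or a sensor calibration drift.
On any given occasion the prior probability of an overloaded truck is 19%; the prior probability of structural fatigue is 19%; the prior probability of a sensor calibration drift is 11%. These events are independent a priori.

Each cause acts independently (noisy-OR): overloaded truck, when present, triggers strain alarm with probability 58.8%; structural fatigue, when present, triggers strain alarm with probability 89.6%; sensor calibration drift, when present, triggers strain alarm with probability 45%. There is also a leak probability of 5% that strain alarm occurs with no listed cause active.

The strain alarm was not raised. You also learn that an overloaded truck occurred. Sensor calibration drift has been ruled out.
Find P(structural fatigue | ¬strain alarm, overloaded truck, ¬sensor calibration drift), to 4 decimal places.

Under noisy-OR, P(strain alarm | causes) = 1 − (1−0.05)·∏(1−qᵢ) over the active causes.
Sum P(¬strain alarm|·) weighted by the priors over both values of structural fatigue:
  P(¬strain alarm | overloaded truck, ¬sensor calibration drift) = 0.3914·0.81 + 0.040706·0.19
        = 0.317034 + 0.007734 = 0.324768
Configurations with structural fatigue contribute 0.007734, so
  P(structural fatigue | ¬strain alarm, overloaded truck, ¬sensor calibration drift) = 0.007734 / 0.324768 ≈ 0.0238

P(structural fatigue | ¬strain alarm, overloaded truck, ¬sensor calibration drift) ≈ 0.0238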